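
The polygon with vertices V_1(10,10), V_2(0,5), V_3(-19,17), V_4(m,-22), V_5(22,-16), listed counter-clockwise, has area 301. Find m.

Write out the shoelace sum; only the two edges meeting at V_4 involve m:
2·Area = [((-19)·(-22) − m·17) + (m·(-16) − 22·(-22))] + 525
       = -33·m + 1427 = 602
⇒ m = 25.

25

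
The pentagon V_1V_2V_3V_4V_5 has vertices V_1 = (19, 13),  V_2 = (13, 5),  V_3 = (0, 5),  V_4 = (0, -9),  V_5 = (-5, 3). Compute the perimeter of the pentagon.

|V_1V_2| = √((-6)² + (-8)²) = √100 = 10
|V_2V_3| = √((-13)² + (0)²) = √169 = 13
|V_3V_4| = √((0)² + (-14)²) = √196 = 14
|V_4V_5| = √((-5)² + (12)²) = √169 = 13
|V_5V_1| = √((24)² + (10)²) = √676 = 26
Perimeter = 10 + 13 + 14 + 13 + 26 = 76.

76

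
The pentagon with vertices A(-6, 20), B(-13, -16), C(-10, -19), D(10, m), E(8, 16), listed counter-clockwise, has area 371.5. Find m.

The doubled signed area Σ (x_i y_{i+1} − x_{i+1} y_i) is linear in m.
With m=0 it equals 1049; the coefficient of m is -18 (from the two edges through D).
So -18·m + 1049 = 2·371.5 = 743 ⇒ m = 17.

17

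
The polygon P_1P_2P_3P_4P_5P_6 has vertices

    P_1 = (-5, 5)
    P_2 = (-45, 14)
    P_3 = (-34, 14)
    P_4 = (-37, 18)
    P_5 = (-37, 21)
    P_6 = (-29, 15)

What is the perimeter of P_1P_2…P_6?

|P_1P_2| = √((-40)² + (9)²) = √1681 = 41
|P_2P_3| = √((11)² + (0)²) = √121 = 11
|P_3P_4| = √((-3)² + (4)²) = √25 = 5
|P_4P_5| = √((0)² + (3)²) = √9 = 3
|P_5P_6| = √((8)² + (-6)²) = √100 = 10
|P_6P_1| = √((24)² + (-10)²) = √676 = 26
Perimeter = 41 + 11 + 5 + 3 + 10 + 26 = 96.

96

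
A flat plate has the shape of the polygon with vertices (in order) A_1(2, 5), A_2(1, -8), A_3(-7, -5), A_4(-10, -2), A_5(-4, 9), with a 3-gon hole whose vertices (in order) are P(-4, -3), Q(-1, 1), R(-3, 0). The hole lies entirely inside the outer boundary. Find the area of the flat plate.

Outer boundary:
Apply the surveyor's formula: 2A = Σ (x_i·y_{i+1} − x_{i+1}·y_i), indices taken mod 5.
Σ = (-21) + (-61) + (-36) + (-98) + (-38) = -254
Area = |Σ|/2 = 127.
Hole:
Σ = (-7) + (3) + (9) = 5
Area = |Σ|/2 = 2.5.
Net area = 127 − 2.5 = 124.5.

124.5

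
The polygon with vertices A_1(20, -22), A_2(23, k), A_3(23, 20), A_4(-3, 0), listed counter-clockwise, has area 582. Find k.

The doubled signed area Σ (x_i y_{i+1} − x_{i+1} y_i) is linear in k.
With k=0 it equals 1092; the coefficient of k is -3 (from the two edges through A_2).
So -3·k + 1092 = 2·582 = 1164 ⇒ k = -24.

-24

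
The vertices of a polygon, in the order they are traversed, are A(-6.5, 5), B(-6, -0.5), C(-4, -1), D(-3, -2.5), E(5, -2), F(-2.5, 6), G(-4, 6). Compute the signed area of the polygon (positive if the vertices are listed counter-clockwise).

57.875

Apply the shoelace formula: 2A = Σ (x_i·y_{i+1} − x_{i+1}·y_i), indices taken mod 7.
Σ = (33.25) + (4) + (7) + (18.5) + (25) + (9) + (19) = 115.75
Signed area = Σ/2 = 57.875 (positive ⇒ counter-clockwise traversal).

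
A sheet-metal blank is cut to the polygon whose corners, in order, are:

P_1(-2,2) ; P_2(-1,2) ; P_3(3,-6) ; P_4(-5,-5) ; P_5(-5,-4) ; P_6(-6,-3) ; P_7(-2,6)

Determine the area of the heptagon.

P_1→P_2: (-2)(2) − (-1)(2) = -2
P_2→P_3: (-1)(-6) − (3)(2) = 0
P_3→P_4: (3)(-5) − (-5)(-6) = -45
P_4→P_5: (-5)(-4) − (-5)(-5) = -5
P_5→P_6: (-5)(-3) − (-6)(-4) = -9
P_6→P_7: (-6)(6) − (-2)(-3) = -42
P_7→P_1: (-2)(2) − (-2)(6) = 8
Σ = -95
Area = |Σ|/2 = 47.5.

47.5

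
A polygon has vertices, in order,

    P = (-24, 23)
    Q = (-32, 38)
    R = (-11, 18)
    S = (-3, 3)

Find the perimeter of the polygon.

|PQ| = √((-8)² + (15)²) = √289 = 17
|QR| = √((21)² + (-20)²) = √841 = 29
|RS| = √((8)² + (-15)²) = √289 = 17
|SP| = √((-21)² + (20)²) = √841 = 29
Perimeter = 17 + 29 + 17 + 29 = 92.

92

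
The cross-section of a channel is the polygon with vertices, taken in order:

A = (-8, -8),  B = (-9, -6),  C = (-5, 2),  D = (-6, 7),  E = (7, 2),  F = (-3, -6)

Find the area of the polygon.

Σ = (-24) + (-48) + (-23) + (-61) + (-36) + (-24) = -216
Area = |Σ|/2 = 108.

108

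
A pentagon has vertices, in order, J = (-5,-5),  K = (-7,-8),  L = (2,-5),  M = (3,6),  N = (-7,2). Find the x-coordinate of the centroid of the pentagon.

Apply the shoelace (surveyor's) formula. First the cross-terms c_i = x_i·y_{i+1} − x_{i+1}·y_i:
  5, 51, 27, 48, 45  ⇒  2A = 176, A = 88.
Then Σ (x_i + x_{i+1})·c_i = -912, so x̄ = -912 / (6·88) = -19/11.

-19/11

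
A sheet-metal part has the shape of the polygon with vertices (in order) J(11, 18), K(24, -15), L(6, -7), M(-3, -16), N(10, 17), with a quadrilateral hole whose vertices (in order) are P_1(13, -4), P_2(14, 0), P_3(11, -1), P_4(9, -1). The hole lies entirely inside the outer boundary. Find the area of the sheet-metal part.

336.5

Outer boundary:
J→K: (11)(-15) − (24)(18) = -597
K→L: (24)(-7) − (6)(-15) = -78
L→M: (6)(-16) − (-3)(-7) = -117
M→N: (-3)(17) − (10)(-16) = 109
N→J: (10)(18) − (11)(17) = -7
Σ = -690
Area = |Σ|/2 = 345.
Hole:
Apply the shoelace (surveyor's) formula: 2A = Σ (x_i·y_{i+1} − x_{i+1}·y_i), indices taken mod 4.
Σ = (56) + (-14) + (-2) + (-23) = 17
Area = |Σ|/2 = 8.5.
Net area = 345 − 8.5 = 336.5.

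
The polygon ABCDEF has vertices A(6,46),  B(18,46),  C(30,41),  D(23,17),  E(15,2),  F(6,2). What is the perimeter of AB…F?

120

|AB| = √((12)² + (0)²) = √144 = 12
|BC| = √((12)² + (-5)²) = √169 = 13
|CD| = √((-7)² + (-24)²) = √625 = 25
|DE| = √((-8)² + (-15)²) = √289 = 17
|EF| = √((-9)² + (0)²) = √81 = 9
|FA| = √((0)² + (44)²) = √1936 = 44
Perimeter = 12 + 13 + 25 + 17 + 9 + 44 = 120.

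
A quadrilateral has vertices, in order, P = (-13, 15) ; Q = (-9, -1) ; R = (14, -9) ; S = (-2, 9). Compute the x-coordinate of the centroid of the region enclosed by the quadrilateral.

Apply the shoelace formula. First the cross-terms c_i = x_i·y_{i+1} − x_{i+1}·y_i:
  148, 95, 108, 87  ⇒  2A = 438, A = 219.
Then Σ (x_i + x_{i+1})·c_i = -2790, so x̄ = -2790 / (6·219) = -155/73.

-155/73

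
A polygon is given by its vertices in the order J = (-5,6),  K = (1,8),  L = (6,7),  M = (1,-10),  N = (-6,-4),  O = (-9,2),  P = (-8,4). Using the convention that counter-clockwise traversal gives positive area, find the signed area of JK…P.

Σ = (-46) + (-41) + (-67) + (-64) + (-48) + (-20) + (-28) = -314
Signed area = Σ/2 = -157 (negative ⇒ clockwise traversal).

-157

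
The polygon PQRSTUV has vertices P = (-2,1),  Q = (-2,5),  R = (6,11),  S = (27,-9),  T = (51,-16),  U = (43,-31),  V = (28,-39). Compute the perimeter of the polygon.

|PQ| = √((0)² + (4)²) = √16 = 4
|QR| = √((8)² + (6)²) = √100 = 10
|RS| = √((21)² + (-20)²) = √841 = 29
|ST| = √((24)² + (-7)²) = √625 = 25
|TU| = √((-8)² + (-15)²) = √289 = 17
|UV| = √((-15)² + (-8)²) = √289 = 17
|VP| = √((-30)² + (40)²) = √2500 = 50
Perimeter = 4 + 10 + 29 + 25 + 17 + 17 + 50 = 152.

152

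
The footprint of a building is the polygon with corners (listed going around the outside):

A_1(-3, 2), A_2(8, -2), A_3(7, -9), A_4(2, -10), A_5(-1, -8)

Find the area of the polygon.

Σ = (-10) + (-58) + (-52) + (-26) + (-26) = -172
Area = |Σ|/2 = 86.

86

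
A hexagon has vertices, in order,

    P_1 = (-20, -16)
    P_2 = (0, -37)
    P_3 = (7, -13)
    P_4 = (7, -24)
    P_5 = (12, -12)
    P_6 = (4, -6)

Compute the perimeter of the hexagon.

114

|P_1P_2| = √((20)² + (-21)²) = √841 = 29
|P_2P_3| = √((7)² + (24)²) = √625 = 25
|P_3P_4| = √((0)² + (-11)²) = √121 = 11
|P_4P_5| = √((5)² + (12)²) = √169 = 13
|P_5P_6| = √((-8)² + (6)²) = √100 = 10
|P_6P_1| = √((-24)² + (-10)²) = √676 = 26
Perimeter = 29 + 25 + 11 + 13 + 10 + 26 = 114.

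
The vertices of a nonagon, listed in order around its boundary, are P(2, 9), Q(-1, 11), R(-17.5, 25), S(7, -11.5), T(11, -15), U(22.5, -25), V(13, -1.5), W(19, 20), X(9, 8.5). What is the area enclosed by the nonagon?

Apply the surveyor's formula: 2A = Σ (x_i·y_{i+1} − x_{i+1}·y_i), indices taken mod 9.
P→Q: (2)(11) − (-1)(9) = 31
Q→R: (-1)(25) − (-17.5)(11) = 167.5
R→S: (-17.5)(-11.5) − (7)(25) = 26.25
S→T: (7)(-15) − (11)(-11.5) = 21.5
T→U: (11)(-25) − (22.5)(-15) = 62.5
U→V: (22.5)(-1.5) − (13)(-25) = 291.25
V→W: (13)(20) − (19)(-1.5) = 288.5
W→X: (19)(8.5) − (9)(20) = -18.5
X→P: (9)(9) − (2)(8.5) = 64
Σ = 934
Area = |Σ|/2 = 467.

467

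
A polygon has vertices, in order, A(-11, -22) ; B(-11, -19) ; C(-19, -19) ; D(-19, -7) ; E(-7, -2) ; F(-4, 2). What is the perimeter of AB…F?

|AB| = √((0)² + (3)²) = √9 = 3
|BC| = √((-8)² + (0)²) = √64 = 8
|CD| = √((0)² + (12)²) = √144 = 12
|DE| = √((12)² + (5)²) = √169 = 13
|EF| = √((3)² + (4)²) = √25 = 5
|FA| = √((-7)² + (-24)²) = √625 = 25
Perimeter = 3 + 8 + 12 + 13 + 5 + 25 = 66.

66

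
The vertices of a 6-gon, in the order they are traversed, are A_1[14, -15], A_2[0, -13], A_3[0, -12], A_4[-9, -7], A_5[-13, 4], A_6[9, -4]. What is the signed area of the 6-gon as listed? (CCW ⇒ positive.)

-240

Apply Gauss's area formula: 2A = Σ (x_i·y_{i+1} − x_{i+1}·y_i), indices taken mod 6.
Σ = (-182) + (0) + (-108) + (-127) + (16) + (-79) = -480
Signed area = Σ/2 = -240 (negative ⇒ clockwise traversal).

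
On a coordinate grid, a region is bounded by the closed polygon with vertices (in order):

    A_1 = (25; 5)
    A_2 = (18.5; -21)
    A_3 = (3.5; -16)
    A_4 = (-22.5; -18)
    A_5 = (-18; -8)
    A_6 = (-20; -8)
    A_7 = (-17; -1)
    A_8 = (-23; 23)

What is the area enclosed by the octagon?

Σ = (-617.5) + (-222.5) + (-423) + (-144) + (-16) + (-116) + (-414) + (-690) = -2643
Area = |Σ|/2 = 1321.5.

1321.5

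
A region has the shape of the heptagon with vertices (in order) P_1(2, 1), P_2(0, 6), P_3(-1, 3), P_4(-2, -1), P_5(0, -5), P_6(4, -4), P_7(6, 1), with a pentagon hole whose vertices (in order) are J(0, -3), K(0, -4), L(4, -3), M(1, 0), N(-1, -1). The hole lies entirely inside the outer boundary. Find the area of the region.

Outer boundary:
Apply the surveyor's formula: 2A = Σ (x_i·y_{i+1} − x_{i+1}·y_i), indices taken mod 7.
Cross-terms: 12, 6, 7, 10, 20, 28, 4  ⇒  Σ = 87
Area = |Σ|/2 = 43.5.
Hole:
Apply the shoelace (surveyor's) formula: 2A = Σ (x_i·y_{i+1} − x_{i+1}·y_i), indices taken mod 5.
Cross-terms: 0, 16, 3, -1, 3  ⇒  Σ = 21
Area = |Σ|/2 = 10.5.
Net area = 43.5 − 10.5 = 33.

33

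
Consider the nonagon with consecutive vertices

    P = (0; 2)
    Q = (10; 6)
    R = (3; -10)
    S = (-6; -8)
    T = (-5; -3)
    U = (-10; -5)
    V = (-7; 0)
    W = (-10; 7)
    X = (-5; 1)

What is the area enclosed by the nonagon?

159

Apply the shoelace formula: 2A = Σ (x_i·y_{i+1} − x_{i+1}·y_i), indices taken mod 9.
Σ = (-20) + (-118) + (-84) + (-22) + (-5) + (-35) + (-49) + (25) + (-10) = -318
Area = |Σ|/2 = 159.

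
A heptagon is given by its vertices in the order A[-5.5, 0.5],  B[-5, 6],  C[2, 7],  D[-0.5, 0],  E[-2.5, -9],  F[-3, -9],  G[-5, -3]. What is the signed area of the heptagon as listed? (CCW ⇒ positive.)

A→B: (-5.5)(6) − (-5)(0.5) = -30.5
B→C: (-5)(7) − (2)(6) = -47
C→D: (2)(0) − (-0.5)(7) = 3.5
D→E: (-0.5)(-9) − (-2.5)(0) = 4.5
E→F: (-2.5)(-9) − (-3)(-9) = -4.5
F→G: (-3)(-3) − (-5)(-9) = -36
G→A: (-5)(0.5) − (-5.5)(-3) = -19
Σ = -129
Signed area = Σ/2 = -64.5 (negative ⇒ clockwise traversal).

-64.5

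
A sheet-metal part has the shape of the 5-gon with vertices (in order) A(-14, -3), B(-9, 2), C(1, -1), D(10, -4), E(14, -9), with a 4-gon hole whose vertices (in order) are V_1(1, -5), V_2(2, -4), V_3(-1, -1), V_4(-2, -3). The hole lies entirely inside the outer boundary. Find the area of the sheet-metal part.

115

Outer boundary:
Apply the surveyor's formula: 2A = Σ (x_i·y_{i+1} − x_{i+1}·y_i), indices taken mod 5.
Σ = (-55) + (7) + (6) + (-34) + (-168) = -244
Area = |Σ|/2 = 122.
Hole:
Apply the surveyor's formula: 2A = Σ (x_i·y_{i+1} − x_{i+1}·y_i), indices taken mod 4.
Σ = (6) + (-6) + (1) + (13) = 14
Area = |Σ|/2 = 7.
Net area = 122 − 7 = 115.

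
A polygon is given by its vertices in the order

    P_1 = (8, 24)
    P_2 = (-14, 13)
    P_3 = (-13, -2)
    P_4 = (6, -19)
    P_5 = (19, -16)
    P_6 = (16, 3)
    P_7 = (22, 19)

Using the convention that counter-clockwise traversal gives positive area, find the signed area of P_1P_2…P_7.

Apply Gauss's area formula: 2A = Σ (x_i·y_{i+1} − x_{i+1}·y_i), indices taken mod 7.
P_1→P_2: (8)(13) − (-14)(24) = 440
P_2→P_3: (-14)(-2) − (-13)(13) = 197
P_3→P_4: (-13)(-19) − (6)(-2) = 259
P_4→P_5: (6)(-16) − (19)(-19) = 265
P_5→P_6: (19)(3) − (16)(-16) = 313
P_6→P_7: (16)(19) − (22)(3) = 238
P_7→P_1: (22)(24) − (8)(19) = 376
Σ = 2088
Signed area = Σ/2 = 1044 (positive ⇒ counter-clockwise traversal).

1044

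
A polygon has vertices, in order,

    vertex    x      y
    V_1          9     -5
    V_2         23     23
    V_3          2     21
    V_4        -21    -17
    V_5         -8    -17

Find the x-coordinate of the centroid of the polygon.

Apply the shoelace (surveyor's) formula. First the cross-terms c_i = x_i·y_{i+1} − x_{i+1}·y_i:
  322, 437, 407, 221, 193  ⇒  2A = 1580, A = 790.
Then Σ (x_i + x_{i+1})·c_i = 7280, so x̄ = 7280 / (6·790) = 364/237.

364/237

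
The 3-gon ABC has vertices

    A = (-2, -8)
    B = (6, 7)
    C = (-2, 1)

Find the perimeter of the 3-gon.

36

|AB| = √((8)² + (15)²) = √289 = 17
|BC| = √((-8)² + (-6)²) = √100 = 10
|CA| = √((0)² + (-9)²) = √81 = 9
Perimeter = 17 + 10 + 9 = 36.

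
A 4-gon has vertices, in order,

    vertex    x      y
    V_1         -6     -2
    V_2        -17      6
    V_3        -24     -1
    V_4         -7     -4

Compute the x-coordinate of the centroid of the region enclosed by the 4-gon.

-254/17

Apply the shoelace (surveyor's) formula. First the cross-terms c_i = x_i·y_{i+1} − x_{i+1}·y_i:
  -70, 161, 89, -10  ⇒  2A = 170, A = 85.
Then Σ (x_i + x_{i+1})·c_i = -7620, so x̄ = -7620 / (6·85) = -254/17.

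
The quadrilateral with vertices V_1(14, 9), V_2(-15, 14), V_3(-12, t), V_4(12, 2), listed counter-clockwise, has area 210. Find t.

5

Write out the shoelace sum; only the two edges meeting at V_3 involve t:
2·Area = [((-15)·t − (-12)·14) + ((-12)·2 − 12·t)] + 411
       = -27·t + 555 = 420
⇒ t = 5.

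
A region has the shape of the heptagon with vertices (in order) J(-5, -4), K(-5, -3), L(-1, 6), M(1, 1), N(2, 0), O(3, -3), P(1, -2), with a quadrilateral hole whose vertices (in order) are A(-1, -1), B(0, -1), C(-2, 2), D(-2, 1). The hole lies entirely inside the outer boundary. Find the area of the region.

33

Outer boundary:
Apply the shoelace (surveyor's) formula: 2A = Σ (x_i·y_{i+1} − x_{i+1}·y_i), indices taken mod 7.
J→K: (-5)(-3) − (-5)(-4) = -5
K→L: (-5)(6) − (-1)(-3) = -33
L→M: (-1)(1) − (1)(6) = -7
M→N: (1)(0) − (2)(1) = -2
N→O: (2)(-3) − (3)(0) = -6
O→P: (3)(-2) − (1)(-3) = -3
P→J: (1)(-4) − (-5)(-2) = -14
Σ = -70
Area = |Σ|/2 = 35.
Hole:
Apply the shoelace (surveyor's) formula: 2A = Σ (x_i·y_{i+1} − x_{i+1}·y_i), indices taken mod 4.
Σ = (1) + (-2) + (2) + (3) = 4
Area = |Σ|/2 = 2.
Net area = 35 − 2 = 33.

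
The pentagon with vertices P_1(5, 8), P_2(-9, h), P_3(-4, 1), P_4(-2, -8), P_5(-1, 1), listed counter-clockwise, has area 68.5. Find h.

The doubled signed area Σ (x_i y_{i+1} − x_{i+1} y_i) is linear in h.
With h=0 it equals 74; the coefficient of h is 9 (from the two edges through P_2).
So 9·h + 74 = 2·68.5 = 137 ⇒ h = 7.

7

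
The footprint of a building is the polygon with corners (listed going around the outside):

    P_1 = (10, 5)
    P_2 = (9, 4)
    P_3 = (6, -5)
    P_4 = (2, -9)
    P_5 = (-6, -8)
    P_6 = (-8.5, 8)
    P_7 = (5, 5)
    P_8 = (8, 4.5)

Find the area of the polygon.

Apply the shoelace formula: 2A = Σ (x_i·y_{i+1} − x_{i+1}·y_i), indices taken mod 8.
Σ = (-5) + (-69) + (-44) + (-70) + (-116) + (-82.5) + (-17.5) + (-5) = -409
Area = |Σ|/2 = 204.5.

204.5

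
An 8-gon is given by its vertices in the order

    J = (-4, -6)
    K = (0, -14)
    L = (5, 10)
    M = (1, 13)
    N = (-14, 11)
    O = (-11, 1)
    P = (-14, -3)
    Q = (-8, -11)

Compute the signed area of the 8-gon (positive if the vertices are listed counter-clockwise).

Σ = (56) + (70) + (55) + (193) + (107) + (47) + (130) + (4) = 662
Signed area = Σ/2 = 331 (positive ⇒ counter-clockwise traversal).

331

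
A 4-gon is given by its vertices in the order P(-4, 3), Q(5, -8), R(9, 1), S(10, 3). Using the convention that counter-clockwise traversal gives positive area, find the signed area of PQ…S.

Σ = (17) + (77) + (17) + (42) = 153
Signed area = Σ/2 = 76.5 (positive ⇒ counter-clockwise traversal).

76.5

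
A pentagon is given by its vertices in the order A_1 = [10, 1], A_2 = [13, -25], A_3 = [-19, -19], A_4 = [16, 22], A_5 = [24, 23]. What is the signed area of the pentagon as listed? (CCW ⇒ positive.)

-732.5

Apply Gauss's area formula: 2A = Σ (x_i·y_{i+1} − x_{i+1}·y_i), indices taken mod 5.
A_1→A_2: (10)(-25) − (13)(1) = -263
A_2→A_3: (13)(-19) − (-19)(-25) = -722
A_3→A_4: (-19)(22) − (16)(-19) = -114
A_4→A_5: (16)(23) − (24)(22) = -160
A_5→A_1: (24)(1) − (10)(23) = -206
Σ = -1465
Signed area = Σ/2 = -732.5 (negative ⇒ clockwise traversal).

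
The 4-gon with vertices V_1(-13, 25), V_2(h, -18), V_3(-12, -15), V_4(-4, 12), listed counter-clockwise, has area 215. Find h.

-14

Write out the shoelace sum; only the two edges meeting at V_2 involve h:
2·Area = [((-13)·(-18) − h·25) + (h·(-15) − (-12)·(-18))] + -148
       = -40·h + -130 = 430
⇒ h = -14.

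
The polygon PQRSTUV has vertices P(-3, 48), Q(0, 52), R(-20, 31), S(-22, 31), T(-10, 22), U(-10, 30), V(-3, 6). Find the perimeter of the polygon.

126

|PQ| = √((3)² + (4)²) = √25 = 5
|QR| = √((-20)² + (-21)²) = √841 = 29
|RS| = √((-2)² + (0)²) = √4 = 2
|ST| = √((12)² + (-9)²) = √225 = 15
|TU| = √((0)² + (8)²) = √64 = 8
|UV| = √((7)² + (-24)²) = √625 = 25
|VP| = √((0)² + (42)²) = √1764 = 42
Perimeter = 5 + 29 + 2 + 15 + 8 + 25 + 42 = 126.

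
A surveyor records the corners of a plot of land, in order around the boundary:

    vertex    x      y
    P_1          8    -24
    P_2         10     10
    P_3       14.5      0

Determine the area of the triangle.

P_1→P_2: (8)(10) − (10)(-24) = 320
P_2→P_3: (10)(0) − (14.5)(10) = -145
P_3→P_1: (14.5)(-24) − (8)(0) = -348
Σ = -173
Area = |Σ|/2 = 86.5.

86.5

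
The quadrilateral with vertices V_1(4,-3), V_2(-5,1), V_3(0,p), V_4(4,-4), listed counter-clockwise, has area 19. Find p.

Write out the shoelace sum; only the two edges meeting at V_3 involve p:
2·Area = [((-5)·p − 0·1) + (0·(-4) − 4·p)] + -7
       = -9·p + -7 = 38
⇒ p = -5.

-5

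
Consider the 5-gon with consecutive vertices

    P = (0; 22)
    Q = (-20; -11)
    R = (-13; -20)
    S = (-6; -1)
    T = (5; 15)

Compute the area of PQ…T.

307.5

Apply the shoelace formula: 2A = Σ (x_i·y_{i+1} − x_{i+1}·y_i), indices taken mod 5.
Cross-terms: 440, 257, -107, -85, 110  ⇒  Σ = 615
Area = |Σ|/2 = 307.5.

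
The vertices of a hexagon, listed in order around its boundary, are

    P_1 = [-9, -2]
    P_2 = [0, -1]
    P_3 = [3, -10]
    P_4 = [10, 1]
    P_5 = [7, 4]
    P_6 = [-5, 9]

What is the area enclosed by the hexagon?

161

Apply the shoelace formula: 2A = Σ (x_i·y_{i+1} − x_{i+1}·y_i), indices taken mod 6.
Σ = (9) + (3) + (103) + (33) + (83) + (91) = 322
Area = |Σ|/2 = 161.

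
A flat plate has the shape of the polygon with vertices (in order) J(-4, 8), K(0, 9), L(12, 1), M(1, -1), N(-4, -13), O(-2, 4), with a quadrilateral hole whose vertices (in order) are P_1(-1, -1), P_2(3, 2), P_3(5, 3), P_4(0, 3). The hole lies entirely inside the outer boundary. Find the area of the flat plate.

Outer boundary:
Σ = (-36) + (-108) + (-13) + (-17) + (-42) + (0) = -216
Area = |Σ|/2 = 108.
Hole:
Apply the shoelace formula: 2A = Σ (x_i·y_{i+1} − x_{i+1}·y_i), indices taken mod 4.
Σ = (1) + (-1) + (15) + (3) = 18
Area = |Σ|/2 = 9.
Net area = 108 − 9 = 99.

99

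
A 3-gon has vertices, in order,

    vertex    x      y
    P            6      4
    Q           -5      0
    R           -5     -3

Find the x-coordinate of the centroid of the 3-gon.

Apply Gauss's area formula. First the cross-terms c_i = x_i·y_{i+1} − x_{i+1}·y_i:
  20, 15, -2  ⇒  2A = 33, A = 16.5.
Then Σ (x_i + x_{i+1})·c_i = -132, so x̄ = -132 / (6·16.5) = -4/3.

-4/3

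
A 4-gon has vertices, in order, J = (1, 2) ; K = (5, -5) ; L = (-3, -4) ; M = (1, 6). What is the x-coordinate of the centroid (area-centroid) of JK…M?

35/51

Apply Gauss's area formula. First the cross-terms c_i = x_i·y_{i+1} − x_{i+1}·y_i:
  -15, -35, -14, -4  ⇒  2A = -68, A = -34.
Then Σ (x_i + x_{i+1})·c_i = -140, so x̄ = -140 / (6·(-34)) = 35/51.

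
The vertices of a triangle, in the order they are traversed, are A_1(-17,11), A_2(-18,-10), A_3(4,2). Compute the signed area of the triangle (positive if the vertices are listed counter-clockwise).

Σ = (368) + (4) + (78) = 450
Signed area = Σ/2 = 225 (positive ⇒ counter-clockwise traversal).

225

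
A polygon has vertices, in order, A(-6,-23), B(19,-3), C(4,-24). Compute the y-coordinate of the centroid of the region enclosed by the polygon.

-50/3

Apply the shoelace formula. First the cross-terms c_i = x_i·y_{i+1} − x_{i+1}·y_i:
  455, -444, -236  ⇒  2A = -225, A = -112.5.
Then Σ (y_i + y_{i+1})·c_i = 11250, so ȳ = 11250 / (6·(-112.5)) = -50/3.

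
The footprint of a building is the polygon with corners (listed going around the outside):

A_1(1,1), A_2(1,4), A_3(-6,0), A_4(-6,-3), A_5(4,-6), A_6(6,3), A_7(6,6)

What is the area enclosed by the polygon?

Apply the surveyor's formula: 2A = Σ (x_i·y_{i+1} − x_{i+1}·y_i), indices taken mod 7.
A_1→A_2: (1)(4) − (1)(1) = 3
A_2→A_3: (1)(0) − (-6)(4) = 24
A_3→A_4: (-6)(-3) − (-6)(0) = 18
A_4→A_5: (-6)(-6) − (4)(-3) = 48
A_5→A_6: (4)(3) − (6)(-6) = 48
A_6→A_7: (6)(6) − (6)(3) = 18
A_7→A_1: (6)(1) − (1)(6) = 0
Σ = 159
Area = |Σ|/2 = 79.5.

79.5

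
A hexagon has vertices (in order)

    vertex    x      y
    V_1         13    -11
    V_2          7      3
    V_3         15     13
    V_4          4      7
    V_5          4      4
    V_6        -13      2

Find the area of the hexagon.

190

V_1→V_2: (13)(3) − (7)(-11) = 116
V_2→V_3: (7)(13) − (15)(3) = 46
V_3→V_4: (15)(7) − (4)(13) = 53
V_4→V_5: (4)(4) − (4)(7) = -12
V_5→V_6: (4)(2) − (-13)(4) = 60
V_6→V_1: (-13)(-11) − (13)(2) = 117
Σ = 380
Area = |Σ|/2 = 190.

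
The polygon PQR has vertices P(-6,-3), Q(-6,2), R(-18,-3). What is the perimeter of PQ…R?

30

|PQ| = √((0)² + (5)²) = √25 = 5
|QR| = √((-12)² + (-5)²) = √169 = 13
|RP| = √((12)² + (0)²) = √144 = 12
Perimeter = 5 + 13 + 12 = 30.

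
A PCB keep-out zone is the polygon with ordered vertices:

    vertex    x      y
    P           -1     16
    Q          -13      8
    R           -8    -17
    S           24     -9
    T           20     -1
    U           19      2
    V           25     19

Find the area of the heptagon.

955

P→Q: (-1)(8) − (-13)(16) = 200
Q→R: (-13)(-17) − (-8)(8) = 285
R→S: (-8)(-9) − (24)(-17) = 480
S→T: (24)(-1) − (20)(-9) = 156
T→U: (20)(2) − (19)(-1) = 59
U→V: (19)(19) − (25)(2) = 311
V→P: (25)(16) − (-1)(19) = 419
Σ = 1910
Area = |Σ|/2 = 955.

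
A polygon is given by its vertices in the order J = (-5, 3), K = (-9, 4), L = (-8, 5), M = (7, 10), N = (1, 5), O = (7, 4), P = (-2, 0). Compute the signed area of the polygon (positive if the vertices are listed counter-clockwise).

-62.5

Apply the surveyor's formula: 2A = Σ (x_i·y_{i+1} − x_{i+1}·y_i), indices taken mod 7.
Cross-terms: 7, -13, -115, 25, -31, 8, -6  ⇒  Σ = -125
Signed area = Σ/2 = -62.5 (negative ⇒ clockwise traversal).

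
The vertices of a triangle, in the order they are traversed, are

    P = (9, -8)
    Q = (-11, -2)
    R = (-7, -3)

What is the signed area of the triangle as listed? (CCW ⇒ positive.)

-2

Apply Gauss's area formula: 2A = Σ (x_i·y_{i+1} − x_{i+1}·y_i), indices taken mod 3.
Cross-terms: -106, 19, 83  ⇒  Σ = -4
Signed area = Σ/2 = -2 (negative ⇒ clockwise traversal).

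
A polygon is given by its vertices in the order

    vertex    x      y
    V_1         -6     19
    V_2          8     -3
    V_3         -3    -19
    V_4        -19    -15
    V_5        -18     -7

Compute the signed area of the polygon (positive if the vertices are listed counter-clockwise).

Apply the surveyor's formula: 2A = Σ (x_i·y_{i+1} − x_{i+1}·y_i), indices taken mod 5.
Σ = (-134) + (-161) + (-316) + (-137) + (-384) = -1132
Signed area = Σ/2 = -566 (negative ⇒ clockwise traversal).

-566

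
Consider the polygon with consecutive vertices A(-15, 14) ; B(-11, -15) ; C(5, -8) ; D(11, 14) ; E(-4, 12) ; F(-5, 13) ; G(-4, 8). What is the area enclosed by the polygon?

486

Apply the shoelace (surveyor's) formula: 2A = Σ (x_i·y_{i+1} − x_{i+1}·y_i), indices taken mod 7.
A→B: (-15)(-15) − (-11)(14) = 379
B→C: (-11)(-8) − (5)(-15) = 163
C→D: (5)(14) − (11)(-8) = 158
D→E: (11)(12) − (-4)(14) = 188
E→F: (-4)(13) − (-5)(12) = 8
F→G: (-5)(8) − (-4)(13) = 12
G→A: (-4)(14) − (-15)(8) = 64
Σ = 972
Area = |Σ|/2 = 486.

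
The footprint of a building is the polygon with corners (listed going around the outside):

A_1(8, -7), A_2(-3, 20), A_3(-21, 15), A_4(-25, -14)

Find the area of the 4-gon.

Cross-terms: 139, 375, 669, 287  ⇒  Σ = 1470
Area = |Σ|/2 = 735.

735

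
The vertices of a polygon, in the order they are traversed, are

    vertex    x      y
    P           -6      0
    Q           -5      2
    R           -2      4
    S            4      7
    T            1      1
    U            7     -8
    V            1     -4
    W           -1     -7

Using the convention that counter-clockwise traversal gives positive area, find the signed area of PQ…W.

-74.5

Apply the shoelace (surveyor's) formula: 2A = Σ (x_i·y_{i+1} − x_{i+1}·y_i), indices taken mod 8.
Cross-terms: -12, -16, -30, -3, -15, -20, -11, -42  ⇒  Σ = -149
Signed area = Σ/2 = -74.5 (negative ⇒ clockwise traversal).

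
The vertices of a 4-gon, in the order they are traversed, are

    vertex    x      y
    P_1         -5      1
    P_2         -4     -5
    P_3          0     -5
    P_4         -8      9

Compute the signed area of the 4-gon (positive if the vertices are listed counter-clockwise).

Σ = (29) + (20) + (-40) + (37) = 46
Signed area = Σ/2 = 23 (positive ⇒ counter-clockwise traversal).

23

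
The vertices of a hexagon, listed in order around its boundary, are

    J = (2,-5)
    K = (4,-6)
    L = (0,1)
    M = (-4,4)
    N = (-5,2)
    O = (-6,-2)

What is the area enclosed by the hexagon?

Apply the shoelace (surveyor's) formula: 2A = Σ (x_i·y_{i+1} − x_{i+1}·y_i), indices taken mod 6.
Σ = (8) + (4) + (4) + (12) + (22) + (34) = 84
Area = |Σ|/2 = 42.

42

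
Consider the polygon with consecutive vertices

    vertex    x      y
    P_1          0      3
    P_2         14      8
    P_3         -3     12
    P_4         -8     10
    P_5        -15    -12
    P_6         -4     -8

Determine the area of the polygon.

261

P_1→P_2: (0)(8) − (14)(3) = -42
P_2→P_3: (14)(12) − (-3)(8) = 192
P_3→P_4: (-3)(10) − (-8)(12) = 66
P_4→P_5: (-8)(-12) − (-15)(10) = 246
P_5→P_6: (-15)(-8) − (-4)(-12) = 72
P_6→P_1: (-4)(3) − (0)(-8) = -12
Σ = 522
Area = |Σ|/2 = 261.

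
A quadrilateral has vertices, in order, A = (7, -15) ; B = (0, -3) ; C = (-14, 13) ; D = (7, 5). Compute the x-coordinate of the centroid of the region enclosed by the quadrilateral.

14/39

Apply the surveyor's formula. First the cross-terms c_i = x_i·y_{i+1} − x_{i+1}·y_i:
  -21, -42, -161, -140  ⇒  2A = -364, A = -182.
Then Σ (x_i + x_{i+1})·c_i = -392, so x̄ = -392 / (6·(-182)) = 14/39.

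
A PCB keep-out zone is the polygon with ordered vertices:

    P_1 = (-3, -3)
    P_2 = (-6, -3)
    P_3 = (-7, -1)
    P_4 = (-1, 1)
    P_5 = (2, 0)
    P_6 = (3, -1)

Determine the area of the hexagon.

24

Apply the shoelace formula: 2A = Σ (x_i·y_{i+1} − x_{i+1}·y_i), indices taken mod 6.
Cross-terms: -9, -15, -8, -2, -2, -12  ⇒  Σ = -48
Area = |Σ|/2 = 24.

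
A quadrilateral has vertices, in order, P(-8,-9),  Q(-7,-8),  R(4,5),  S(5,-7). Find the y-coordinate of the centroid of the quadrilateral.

-857/234

Apply the shoelace formula. First the cross-terms c_i = x_i·y_{i+1} − x_{i+1}·y_i:
  1, -3, -53, -101  ⇒  2A = -156, A = -78.
Then Σ (y_i + y_{i+1})·c_i = 1714, so ȳ = 1714 / (6·(-78)) = -857/234.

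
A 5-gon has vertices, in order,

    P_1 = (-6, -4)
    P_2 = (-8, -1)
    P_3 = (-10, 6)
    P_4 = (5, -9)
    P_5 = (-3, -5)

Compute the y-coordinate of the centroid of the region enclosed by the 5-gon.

-275/141

Apply the shoelace (surveyor's) formula. First the cross-terms c_i = x_i·y_{i+1} − x_{i+1}·y_i:
  -26, -58, 60, -52, -18  ⇒  2A = -94, A = -47.
Then Σ (y_i + y_{i+1})·c_i = 550, so ȳ = 550 / (6·(-47)) = -275/141.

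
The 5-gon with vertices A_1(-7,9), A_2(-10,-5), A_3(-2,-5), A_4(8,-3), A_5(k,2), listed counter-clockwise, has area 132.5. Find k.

2

The doubled signed area Σ (x_i y_{i+1} − x_{i+1} y_i) is linear in k.
With k=0 it equals 241; the coefficient of k is 12 (from the two edges through A_5).
So 12·k + 241 = 2·132.5 = 265 ⇒ k = 2.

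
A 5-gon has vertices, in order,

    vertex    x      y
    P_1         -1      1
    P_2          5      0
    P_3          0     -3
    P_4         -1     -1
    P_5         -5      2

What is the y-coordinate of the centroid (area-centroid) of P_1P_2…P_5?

Apply the shoelace (surveyor's) formula. First the cross-terms c_i = x_i·y_{i+1} − x_{i+1}·y_i:
  -5, -15, -3, -7, -3  ⇒  2A = -33, A = -16.5.
Then Σ (y_i + y_{i+1})·c_i = 36, so ȳ = 36 / (6·(-16.5)) = -4/11.

-4/11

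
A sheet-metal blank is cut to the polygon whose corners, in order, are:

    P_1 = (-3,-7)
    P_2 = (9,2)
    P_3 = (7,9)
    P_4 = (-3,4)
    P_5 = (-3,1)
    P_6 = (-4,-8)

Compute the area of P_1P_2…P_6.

Σ = (57) + (67) + (55) + (9) + (28) + (4) = 220
Area = |Σ|/2 = 110.

110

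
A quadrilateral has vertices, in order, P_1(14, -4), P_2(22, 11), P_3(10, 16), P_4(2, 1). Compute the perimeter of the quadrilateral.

|P_1P_2| = √((8)² + (15)²) = √289 = 17
|P_2P_3| = √((-12)² + (5)²) = √169 = 13
|P_3P_4| = √((-8)² + (-15)²) = √289 = 17
|P_4P_1| = √((12)² + (-5)²) = √169 = 13
Perimeter = 17 + 13 + 17 + 13 = 60.

60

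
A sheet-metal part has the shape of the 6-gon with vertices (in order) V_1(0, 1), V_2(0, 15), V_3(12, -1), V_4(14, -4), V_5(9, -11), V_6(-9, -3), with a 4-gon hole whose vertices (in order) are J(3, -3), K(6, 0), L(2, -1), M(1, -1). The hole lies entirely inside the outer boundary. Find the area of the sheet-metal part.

228

Outer boundary:
Apply the shoelace (surveyor's) formula: 2A = Σ (x_i·y_{i+1} − x_{i+1}·y_i), indices taken mod 6.
Cross-terms: 0, -180, -34, -118, -126, -9  ⇒  Σ = -467
Area = |Σ|/2 = 233.5.
Hole:
Cross-terms: 18, -6, -1, 0  ⇒  Σ = 11
Area = |Σ|/2 = 5.5.
Net area = 233.5 − 5.5 = 228.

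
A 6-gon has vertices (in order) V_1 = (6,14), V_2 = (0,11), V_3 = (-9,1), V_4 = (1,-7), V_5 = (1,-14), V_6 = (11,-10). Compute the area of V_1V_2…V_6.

Σ = (66) + (99) + (62) + (-7) + (144) + (214) = 578
Area = |Σ|/2 = 289.

289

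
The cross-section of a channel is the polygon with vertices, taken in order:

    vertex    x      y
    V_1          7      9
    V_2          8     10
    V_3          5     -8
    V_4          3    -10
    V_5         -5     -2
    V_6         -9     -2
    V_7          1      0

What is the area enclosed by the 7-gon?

Apply the surveyor's formula: 2A = Σ (x_i·y_{i+1} − x_{i+1}·y_i), indices taken mod 7.
Σ = (-2) + (-114) + (-26) + (-56) + (-8) + (2) + (9) = -195
Area = |Σ|/2 = 97.5.

97.5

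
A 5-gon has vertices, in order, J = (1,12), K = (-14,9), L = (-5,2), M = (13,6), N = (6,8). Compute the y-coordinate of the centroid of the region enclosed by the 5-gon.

Apply the shoelace (surveyor's) formula. First the cross-terms c_i = x_i·y_{i+1} − x_{i+1}·y_i:
  177, 17, -56, 68, 64  ⇒  2A = 270, A = 135.
Then Σ (y_i + y_{i+1})·c_i = 5688, so ȳ = 5688 / (6·135) = 316/45.

316/45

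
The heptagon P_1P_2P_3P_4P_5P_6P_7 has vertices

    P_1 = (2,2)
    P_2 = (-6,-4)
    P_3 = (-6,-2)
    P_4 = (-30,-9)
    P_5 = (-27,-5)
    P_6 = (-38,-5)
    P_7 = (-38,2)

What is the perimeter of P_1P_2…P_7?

|P_1P_2| = √((-8)² + (-6)²) = √100 = 10
|P_2P_3| = √((0)² + (2)²) = √4 = 2
|P_3P_4| = √((-24)² + (-7)²) = √625 = 25
|P_4P_5| = √((3)² + (4)²) = √25 = 5
|P_5P_6| = √((-11)² + (0)²) = √121 = 11
|P_6P_7| = √((0)² + (7)²) = √49 = 7
|P_7P_1| = √((40)² + (0)²) = √1600 = 40
Perimeter = 10 + 2 + 25 + 5 + 11 + 7 + 40 = 100.

100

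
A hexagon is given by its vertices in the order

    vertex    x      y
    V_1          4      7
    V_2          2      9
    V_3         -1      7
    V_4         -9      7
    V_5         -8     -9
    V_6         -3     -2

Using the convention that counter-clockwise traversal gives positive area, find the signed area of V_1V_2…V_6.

Cross-terms: 22, 23, 56, 137, -11, -13  ⇒  Σ = 214
Signed area = Σ/2 = 107 (positive ⇒ counter-clockwise traversal).

107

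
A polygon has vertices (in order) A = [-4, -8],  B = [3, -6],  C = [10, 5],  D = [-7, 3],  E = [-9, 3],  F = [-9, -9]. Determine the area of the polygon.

Cross-terms: 48, 75, 65, 6, 108, 36  ⇒  Σ = 338
Area = |Σ|/2 = 169.

169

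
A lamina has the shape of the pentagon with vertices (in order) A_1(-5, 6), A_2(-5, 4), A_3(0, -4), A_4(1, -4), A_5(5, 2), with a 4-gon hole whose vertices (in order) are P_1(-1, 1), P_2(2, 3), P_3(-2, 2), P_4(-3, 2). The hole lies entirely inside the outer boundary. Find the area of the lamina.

Outer boundary:
Apply the shoelace formula: 2A = Σ (x_i·y_{i+1} − x_{i+1}·y_i), indices taken mod 5.
Σ = (10) + (20) + (4) + (22) + (40) = 96
Area = |Σ|/2 = 48.
Hole:
Σ = (-5) + (10) + (2) + (-1) = 6
Area = |Σ|/2 = 3.
Net area = 48 − 3 = 45.

45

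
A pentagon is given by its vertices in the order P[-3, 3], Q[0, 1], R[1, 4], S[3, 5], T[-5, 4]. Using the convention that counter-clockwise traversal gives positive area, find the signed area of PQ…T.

11.5

Σ = (-3) + (-1) + (-7) + (37) + (-3) = 23
Signed area = Σ/2 = 11.5 (positive ⇒ counter-clockwise traversal).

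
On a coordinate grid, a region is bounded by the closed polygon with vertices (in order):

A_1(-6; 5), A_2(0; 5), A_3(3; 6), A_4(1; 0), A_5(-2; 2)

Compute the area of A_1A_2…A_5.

Apply Gauss's area formula: 2A = Σ (x_i·y_{i+1} − x_{i+1}·y_i), indices taken mod 5.
Σ = (-30) + (-15) + (-6) + (2) + (2) = -47
Area = |Σ|/2 = 23.5.

23.5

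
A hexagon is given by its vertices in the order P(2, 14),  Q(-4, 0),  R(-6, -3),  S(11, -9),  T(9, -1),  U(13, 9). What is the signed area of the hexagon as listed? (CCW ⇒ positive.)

Cross-terms: 56, 12, 87, 70, 94, 164  ⇒  Σ = 483
Signed area = Σ/2 = 241.5 (positive ⇒ counter-clockwise traversal).

241.5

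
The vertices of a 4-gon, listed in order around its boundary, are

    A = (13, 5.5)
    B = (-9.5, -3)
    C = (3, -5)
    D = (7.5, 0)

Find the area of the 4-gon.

74.25

Σ = (13.25) + (56.5) + (37.5) + (41.25) = 148.5
Area = |Σ|/2 = 74.25.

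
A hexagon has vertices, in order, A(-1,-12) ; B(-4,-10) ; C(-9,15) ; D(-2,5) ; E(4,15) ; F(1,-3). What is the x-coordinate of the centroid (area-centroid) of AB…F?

Apply the shoelace formula. First the cross-terms c_i = x_i·y_{i+1} − x_{i+1}·y_i:
  -38, -150, -15, -50, -27, -15  ⇒  2A = -295, A = -147.5.
Then Σ (x_i + x_{i+1})·c_i = 2070, so x̄ = 2070 / (6·(-147.5)) = -138/59.

-138/59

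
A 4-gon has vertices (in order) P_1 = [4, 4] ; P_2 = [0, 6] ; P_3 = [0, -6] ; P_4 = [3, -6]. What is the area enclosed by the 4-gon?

P_1→P_2: (4)(6) − (0)(4) = 24
P_2→P_3: (0)(-6) − (0)(6) = 0
P_3→P_4: (0)(-6) − (3)(-6) = 18
P_4→P_1: (3)(4) − (4)(-6) = 36
Σ = 78
Area = |Σ|/2 = 39.

39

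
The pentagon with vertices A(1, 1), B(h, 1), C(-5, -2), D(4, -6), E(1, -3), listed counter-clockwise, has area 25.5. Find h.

-3

Write out the shoelace sum; only the two edges meeting at B involve h:
2·Area = [(1·1 − h·1) + (h·(-2) − (-5)·1)] + 36
       = -3·h + 42 = 51
⇒ h = -3.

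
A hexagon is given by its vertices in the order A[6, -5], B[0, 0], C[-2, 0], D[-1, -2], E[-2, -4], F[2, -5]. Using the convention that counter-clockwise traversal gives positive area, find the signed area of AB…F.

Apply the shoelace (surveyor's) formula: 2A = Σ (x_i·y_{i+1} − x_{i+1}·y_i), indices taken mod 6.
Cross-terms: 0, 0, 4, 0, 18, 20  ⇒  Σ = 42
Signed area = Σ/2 = 21 (positive ⇒ counter-clockwise traversal).

21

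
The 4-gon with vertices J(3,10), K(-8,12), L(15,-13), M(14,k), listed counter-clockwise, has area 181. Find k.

The doubled signed area Σ (x_i y_{i+1} − x_{i+1} y_i) is linear in k.
With k=0 it equals 362; the coefficient of k is 12 (from the two edges through M).
So 12·k + 362 = 2·181 = 362 ⇒ k = 0.

0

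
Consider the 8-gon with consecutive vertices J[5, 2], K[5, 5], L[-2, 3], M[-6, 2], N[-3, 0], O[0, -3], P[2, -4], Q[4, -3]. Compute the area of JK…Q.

Apply the surveyor's formula: 2A = Σ (x_i·y_{i+1} − x_{i+1}·y_i), indices taken mod 8.
Σ = (15) + (25) + (14) + (6) + (9) + (6) + (10) + (23) = 108
Area = |Σ|/2 = 54.

54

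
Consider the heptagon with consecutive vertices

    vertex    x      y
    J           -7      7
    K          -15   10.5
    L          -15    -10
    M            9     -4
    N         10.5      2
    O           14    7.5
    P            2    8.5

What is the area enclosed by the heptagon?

Apply Gauss's area formula: 2A = Σ (x_i·y_{i+1} − x_{i+1}·y_i), indices taken mod 7.
J→K: (-7)(10.5) − (-15)(7) = 31.5
K→L: (-15)(-10) − (-15)(10.5) = 307.5
L→M: (-15)(-4) − (9)(-10) = 150
M→N: (9)(2) − (10.5)(-4) = 60
N→O: (10.5)(7.5) − (14)(2) = 50.75
O→P: (14)(8.5) − (2)(7.5) = 104
P→J: (2)(7) − (-7)(8.5) = 73.5
Σ = 777.25
Area = |Σ|/2 = 388.625.

388.625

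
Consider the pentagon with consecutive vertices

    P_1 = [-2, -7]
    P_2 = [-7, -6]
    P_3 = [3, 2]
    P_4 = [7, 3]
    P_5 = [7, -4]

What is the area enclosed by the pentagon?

72

Cross-terms: -37, 4, -5, -49, -57  ⇒  Σ = -144
Area = |Σ|/2 = 72.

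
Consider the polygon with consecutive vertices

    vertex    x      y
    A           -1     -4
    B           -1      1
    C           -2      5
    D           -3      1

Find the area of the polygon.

Cross-terms: -5, -3, 13, 13  ⇒  Σ = 18
Area = |Σ|/2 = 9.

9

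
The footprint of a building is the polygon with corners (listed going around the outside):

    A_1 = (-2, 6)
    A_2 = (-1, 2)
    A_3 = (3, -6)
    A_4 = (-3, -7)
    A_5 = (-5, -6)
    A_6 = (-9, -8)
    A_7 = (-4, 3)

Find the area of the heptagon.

72.5

Apply the surveyor's formula: 2A = Σ (x_i·y_{i+1} − x_{i+1}·y_i), indices taken mod 7.
Σ = (2) + (0) + (-39) + (-17) + (-14) + (-59) + (-18) = -145
Area = |Σ|/2 = 72.5.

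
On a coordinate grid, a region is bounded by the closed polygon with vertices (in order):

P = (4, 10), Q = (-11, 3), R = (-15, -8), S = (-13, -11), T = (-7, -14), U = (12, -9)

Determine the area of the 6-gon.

Apply the surveyor's formula: 2A = Σ (x_i·y_{i+1} − x_{i+1}·y_i), indices taken mod 6.
Σ = (122) + (133) + (61) + (105) + (231) + (156) = 808
Area = |Σ|/2 = 404.

404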